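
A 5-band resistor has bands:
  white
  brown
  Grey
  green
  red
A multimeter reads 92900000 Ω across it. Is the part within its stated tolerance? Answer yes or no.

White → 9 (first significant figure)
Brown → 1 (second significant figure)
Grey → 8 (third significant figure)
Green → ×10^5 multiplier
Red → ±2% tolerance
918 × 100000 = 91800000 Ω
Allowed range: 89964000 Ω to 93636000 Ω.
92900000 Ω lies inside that range.

yes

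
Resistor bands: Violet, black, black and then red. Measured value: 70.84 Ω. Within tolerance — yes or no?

Violet → 7 (first significant figure)
Black → 0 (second significant figure)
Black → ×1 multiplier
Red → ±2% tolerance
70 × 1 = 70 Ω
Allowed range: 68.6 Ω to 71.4 Ω.
70.84 Ω lies inside that range.

yes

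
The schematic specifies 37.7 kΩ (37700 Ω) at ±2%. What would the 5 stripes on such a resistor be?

37700 Ω = 377 × 10^2.
3 → orange
7 → violet
7 → violet
Multiplier 10^2 → red.
±2% tolerance → red.

orange, violet, violet, red, red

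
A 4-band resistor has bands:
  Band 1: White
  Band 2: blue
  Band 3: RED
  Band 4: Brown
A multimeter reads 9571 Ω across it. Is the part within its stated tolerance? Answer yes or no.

White → 9 (first significant figure)
Blue → 6 (second significant figure)
Red → ×10^2 multiplier
Brown → ±1% tolerance
96 × 100 = 9600 Ω
Allowed range: 9504 Ω to 9696 Ω.
9571 Ω lies inside that range.

yes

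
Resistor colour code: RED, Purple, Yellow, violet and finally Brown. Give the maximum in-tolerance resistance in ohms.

2767400000 Ω

Red → 2 (first significant figure)
Violet → 7 (second significant figure)
Yellow → 4 (third significant figure)
Violet → ×10^7 multiplier
Brown → ±1% tolerance
274 × 10000000 = 2740000000 Ω
Maximum = 2740000000 × (1 + 1/100) = 2767400000 Ω.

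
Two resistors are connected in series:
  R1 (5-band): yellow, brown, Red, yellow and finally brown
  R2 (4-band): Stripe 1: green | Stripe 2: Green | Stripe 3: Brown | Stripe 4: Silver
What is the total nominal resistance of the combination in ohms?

R1: yellow, brown, red → 412; yellow ×10^4 → 4120000 Ω.
R2: green, green → 55; brown ×10 → 550 Ω.
Series: 4120000 + 550 = 4120550 Ω.

4120550 Ω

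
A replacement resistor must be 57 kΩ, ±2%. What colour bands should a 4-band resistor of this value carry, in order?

57000 Ω = 57 × 10^3.
5 → green
7 → violet
Multiplier 10^3 → orange.
±2% tolerance → red.

green, violet, orange, red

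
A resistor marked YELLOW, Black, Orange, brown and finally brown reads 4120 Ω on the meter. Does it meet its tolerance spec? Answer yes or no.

no

Yellow → 4 (first significant figure)
Black → 0 (second significant figure)
Orange → 3 (third significant figure)
Brown → ×10 multiplier
Brown → ±1% tolerance
403 × 10 = 4030 Ω
Allowed range: 3989.7 Ω to 4070.3 Ω.
4120 Ω lies outside that range.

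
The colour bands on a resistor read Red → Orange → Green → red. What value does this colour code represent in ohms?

Red → 2 (first significant figure)
Orange → 3 (second significant figure)
Green → ×10^5 multiplier
23 × 100000 = 2300000 Ω

2300000 Ω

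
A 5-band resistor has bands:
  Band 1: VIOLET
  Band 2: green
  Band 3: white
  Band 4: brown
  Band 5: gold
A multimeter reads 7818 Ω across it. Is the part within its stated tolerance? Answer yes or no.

Violet → 7 (first significant figure)
Green → 5 (second significant figure)
White → 9 (third significant figure)
Brown → ×10 multiplier
Gold → ±5% tolerance
759 × 10 = 7590 Ω
Allowed range: 7210.5 Ω to 7969.5 Ω.
7818 Ω lies inside that range.

yes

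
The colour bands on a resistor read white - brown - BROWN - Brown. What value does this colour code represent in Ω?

White → 9 (first significant figure)
Brown → 1 (second significant figure)
Brown → ×10 multiplier
91 × 10 = 910 Ω

910 Ω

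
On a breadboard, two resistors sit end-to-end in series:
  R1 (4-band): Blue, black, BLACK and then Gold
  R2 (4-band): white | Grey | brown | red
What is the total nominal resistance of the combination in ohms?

1040 Ω

R1: blue, black → 60; black ×1 → 60 Ω.
R2: white, grey → 98; brown ×10 → 980 Ω.
Series: 60 + 980 = 1040 Ω.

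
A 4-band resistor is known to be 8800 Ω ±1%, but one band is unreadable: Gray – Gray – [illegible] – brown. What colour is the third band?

red

8800 Ω = 88 × 10^2.
The third band is the multiplier, 10^2, which is red.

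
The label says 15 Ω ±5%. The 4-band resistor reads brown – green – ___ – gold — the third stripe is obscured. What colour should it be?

15 Ω = 15 × 10^0.
The third band is the multiplier, 10^0, which is black.

black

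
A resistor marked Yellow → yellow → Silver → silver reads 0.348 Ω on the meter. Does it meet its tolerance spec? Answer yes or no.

no

Yellow → 4 (first significant figure)
Yellow → 4 (second significant figure)
Silver → ×0.01 multiplier
Silver → ±10% tolerance
44 × 0.01 = 0.44 Ω
Allowed range: 0.396 Ω to 0.484 Ω.
0.348 Ω lies outside that range.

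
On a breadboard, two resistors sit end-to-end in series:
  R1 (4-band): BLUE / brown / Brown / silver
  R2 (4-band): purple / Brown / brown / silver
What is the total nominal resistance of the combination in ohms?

R1: blue, brown → 61; brown ×10 → 610 Ω.
R2: violet, brown → 71; brown ×10 → 710 Ω.
Series: 610 + 710 = 1320 Ω.

1320 Ω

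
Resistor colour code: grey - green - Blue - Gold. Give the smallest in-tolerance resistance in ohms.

80750000 Ω

Grey → 8 (first significant figure)
Green → 5 (second significant figure)
Blue → ×10^6 multiplier
Gold → ±5% tolerance
85 × 1000000 = 85000000 Ω
Smallest = 85000000 × (1 − 5/100) = 80750000 Ω.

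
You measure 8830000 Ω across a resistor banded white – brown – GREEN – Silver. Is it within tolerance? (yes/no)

White → 9 (first significant figure)
Brown → 1 (second significant figure)
Green → ×10^5 multiplier
Silver → ±10% tolerance
91 × 100000 = 9100000 Ω
Allowed range: 8190000 Ω to 10010000 Ω.
8830000 Ω lies inside that range.

yes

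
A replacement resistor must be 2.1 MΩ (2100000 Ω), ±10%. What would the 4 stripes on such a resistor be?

red, brown, green, silver

2100000 Ω = 21 × 10^5.
2 → red
1 → brown
Multiplier 10^5 → green.
±10% tolerance → silver.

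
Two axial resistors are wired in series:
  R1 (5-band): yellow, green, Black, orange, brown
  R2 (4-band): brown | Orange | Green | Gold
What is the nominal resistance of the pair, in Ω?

R1: yellow, green, black → 450; orange ×10^3 → 450000 Ω.
R2: brown, orange → 13; green ×10^5 → 1300000 Ω.
Series: 450000 + 1300000 = 1750000 Ω.

1750000 Ω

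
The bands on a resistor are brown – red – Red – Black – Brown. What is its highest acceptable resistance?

Brown → 1 (first significant figure)
Red → 2 (second significant figure)
Red → 2 (third significant figure)
Black → ×1 multiplier
Brown → ±1% tolerance
122 × 1 = 122 Ω
Highest = 122 × (1 + 1/100) = 123.22 Ω.

123.22 Ω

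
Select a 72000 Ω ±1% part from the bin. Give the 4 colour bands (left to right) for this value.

72000 Ω = 72 × 10^3.
7 → violet
2 → red
Multiplier 10^3 → orange.
±1% tolerance → brown.

violet, red, orange, brown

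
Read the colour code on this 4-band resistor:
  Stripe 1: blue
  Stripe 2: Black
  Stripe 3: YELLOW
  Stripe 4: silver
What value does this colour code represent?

Blue → 6 (first significant figure)
Black → 0 (second significant figure)
Yellow → ×10^4 multiplier
60 × 10000 = 600000 Ω

600000 Ω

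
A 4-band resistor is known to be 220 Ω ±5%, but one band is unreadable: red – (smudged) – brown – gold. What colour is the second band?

220 Ω = 22 × 10^1.
The second band gives digit 2 of the significand, and 2 is red.

red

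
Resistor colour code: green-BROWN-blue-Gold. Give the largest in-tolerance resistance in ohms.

53550000 Ω

Green → 5 (first significant figure)
Brown → 1 (second significant figure)
Blue → ×10^6 multiplier
Gold → ±5% tolerance
51 × 1000000 = 51000000 Ω
Largest = 51000000 × (1 + 5/100) = 53550000 Ω.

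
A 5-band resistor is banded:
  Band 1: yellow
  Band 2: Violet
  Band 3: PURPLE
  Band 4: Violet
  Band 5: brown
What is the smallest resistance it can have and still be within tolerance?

4722300000 Ω

Yellow → 4 (first significant figure)
Violet → 7 (second significant figure)
Violet → 7 (third significant figure)
Violet → ×10^7 multiplier
Brown → ±1% tolerance
477 × 10000000 = 4770000000 Ω
Smallest = 4770000000 × (1 − 1/100) = 4722300000 Ω.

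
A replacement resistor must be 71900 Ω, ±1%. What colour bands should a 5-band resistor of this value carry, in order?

violet, brown, white, red, brown

71900 Ω = 719 × 10^2.
7 → violet
1 → brown
9 → white
Multiplier 10^2 → red.
±1% tolerance → brown.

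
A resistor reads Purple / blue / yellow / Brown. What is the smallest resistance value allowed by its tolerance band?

752400 Ω

Violet → 7 (first significant figure)
Blue → 6 (second significant figure)
Yellow → ×10^4 multiplier
Brown → ±1% tolerance
76 × 10000 = 760000 Ω
Smallest = 760000 × (1 − 1/100) = 752400 Ω.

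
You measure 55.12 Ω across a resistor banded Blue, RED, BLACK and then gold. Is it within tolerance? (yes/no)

Blue → 6 (first significant figure)
Red → 2 (second significant figure)
Black → ×1 multiplier
Gold → ±5% tolerance
62 × 1 = 62 Ω
Allowed range: 58.9 Ω to 65.1 Ω.
55.12 Ω lies outside that range.

no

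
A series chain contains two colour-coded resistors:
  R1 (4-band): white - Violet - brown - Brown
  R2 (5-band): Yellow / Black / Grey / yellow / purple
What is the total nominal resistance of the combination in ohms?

R1: white, violet → 97; brown ×10 → 970 Ω.
R2: yellow, black, grey → 408; yellow ×10^4 → 4080000 Ω.
Series: 970 + 4080000 = 4080970 Ω.

4080970 Ω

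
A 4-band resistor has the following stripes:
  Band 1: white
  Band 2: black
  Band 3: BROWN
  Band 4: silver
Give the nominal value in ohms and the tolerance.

White → 9 (first significant figure)
Black → 0 (second significant figure)
Brown → ×10 multiplier
Silver → ±10% tolerance
90 × 10 = 900 Ω

900 Ω ±10%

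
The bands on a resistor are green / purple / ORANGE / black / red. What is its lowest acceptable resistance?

Green → 5 (first significant figure)
Violet → 7 (second significant figure)
Orange → 3 (third significant figure)
Black → ×1 multiplier
Red → ±2% tolerance
573 × 1 = 573 Ω
Lowest = 573 × (1 − 2/100) = 561.54 Ω.

561.54 Ω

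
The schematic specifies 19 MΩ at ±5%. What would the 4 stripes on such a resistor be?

19000000 Ω = 19 × 10^6.
1 → brown
9 → white
Multiplier 10^6 → blue.
±5% tolerance → gold.

brown, white, blue, gold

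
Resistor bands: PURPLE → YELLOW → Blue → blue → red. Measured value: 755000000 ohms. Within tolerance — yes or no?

yes

Violet → 7 (first significant figure)
Yellow → 4 (second significant figure)
Blue → 6 (third significant figure)
Blue → ×10^6 multiplier
Red → ±2% tolerance
746 × 1000000 = 746000000 Ω
Allowed range: 731080000 Ω to 760920000 Ω.
755000000 ohms lies inside that range.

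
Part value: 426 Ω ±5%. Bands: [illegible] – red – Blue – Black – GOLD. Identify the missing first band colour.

426 Ω = 426 × 10^0.
The first band gives digit 4 of the significand, and 4 is yellow.

yellow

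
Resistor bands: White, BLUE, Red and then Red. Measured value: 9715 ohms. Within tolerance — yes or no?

yes

White → 9 (first significant figure)
Blue → 6 (second significant figure)
Red → ×10^2 multiplier
Red → ±2% tolerance
96 × 100 = 9600 Ω
Allowed range: 9408 Ω to 9792 Ω.
9715 ohms lies inside that range.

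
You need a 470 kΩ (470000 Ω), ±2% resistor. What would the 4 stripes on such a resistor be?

yellow, violet, yellow, red

470000 Ω = 47 × 10^4.
4 → yellow
7 → violet
Multiplier 10^4 → yellow.
±2% tolerance → red.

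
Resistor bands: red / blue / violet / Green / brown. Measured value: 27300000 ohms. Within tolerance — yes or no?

Red → 2 (first significant figure)
Blue → 6 (second significant figure)
Violet → 7 (third significant figure)
Green → ×10^5 multiplier
Brown → ±1% tolerance
267 × 100000 = 26700000 Ω
Allowed range: 26433000 Ω to 26967000 Ω.
27300000 ohms lies outside that range.

no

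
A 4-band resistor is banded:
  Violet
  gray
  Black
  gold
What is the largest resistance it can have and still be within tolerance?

Violet → 7 (first significant figure)
Grey → 8 (second significant figure)
Black → ×1 multiplier
Gold → ±5% tolerance
78 × 1 = 78 Ω
Largest = 78 × (1 + 5/100) = 81.9 Ω.

81.9 Ω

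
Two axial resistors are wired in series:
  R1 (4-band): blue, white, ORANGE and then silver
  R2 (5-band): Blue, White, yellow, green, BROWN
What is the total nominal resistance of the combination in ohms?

R1: blue, white → 69; orange ×10^3 → 69000 Ω.
R2: blue, white, yellow → 694; green ×10^5 → 69400000 Ω.
Series: 69000 + 69400000 = 69469000 Ω.

69469000 Ω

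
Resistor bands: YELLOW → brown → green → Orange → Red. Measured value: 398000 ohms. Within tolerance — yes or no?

no

Yellow → 4 (first significant figure)
Brown → 1 (second significant figure)
Green → 5 (third significant figure)
Orange → ×10^3 multiplier
Red → ±2% tolerance
415 × 1000 = 415000 Ω
Allowed range: 406700 Ω to 423300 Ω.
398000 ohms lies outside that range.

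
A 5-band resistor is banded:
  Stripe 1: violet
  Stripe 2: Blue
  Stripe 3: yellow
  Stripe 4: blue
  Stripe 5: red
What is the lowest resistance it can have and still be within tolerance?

Violet → 7 (first significant figure)
Blue → 6 (second significant figure)
Yellow → 4 (third significant figure)
Blue → ×10^6 multiplier
Red → ±2% tolerance
764 × 1000000 = 764000000 Ω
Lowest = 764000000 × (1 − 2/100) = 748720000 Ω.

748720000 Ω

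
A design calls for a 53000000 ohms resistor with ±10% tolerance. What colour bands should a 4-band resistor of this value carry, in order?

53000000 Ω = 53 × 10^6.
5 → green
3 → orange
Multiplier 10^6 → blue.
±10% tolerance → silver.

green, orange, blue, silver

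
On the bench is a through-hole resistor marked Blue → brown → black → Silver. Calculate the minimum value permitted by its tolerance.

Blue → 6 (first significant figure)
Brown → 1 (second significant figure)
Black → ×1 multiplier
Silver → ±10% tolerance
61 × 1 = 61 Ω
Minimum = 61 × (1 − 10/100) = 54.9 Ω.

54.9 Ω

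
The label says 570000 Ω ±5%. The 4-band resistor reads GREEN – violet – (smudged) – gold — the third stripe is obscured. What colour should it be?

570000 Ω = 57 × 10^4.
The third band is the multiplier, 10^4, which is yellow.

yellow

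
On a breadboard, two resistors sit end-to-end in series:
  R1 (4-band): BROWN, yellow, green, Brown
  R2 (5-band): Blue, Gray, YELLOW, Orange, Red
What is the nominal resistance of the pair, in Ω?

R1: brown, yellow → 14; green ×10^5 → 1400000 Ω.
R2: blue, grey, yellow → 684; orange ×10^3 → 684000 Ω.
Series: 1400000 + 684000 = 2084000 Ω.

2084000 Ω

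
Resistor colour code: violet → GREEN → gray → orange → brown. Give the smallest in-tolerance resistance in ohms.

Violet → 7 (first significant figure)
Green → 5 (second significant figure)
Grey → 8 (third significant figure)
Orange → ×10^3 multiplier
Brown → ±1% tolerance
758 × 1000 = 758000 Ω
Smallest = 758000 × (1 − 1/100) = 750420 Ω.

750420 Ω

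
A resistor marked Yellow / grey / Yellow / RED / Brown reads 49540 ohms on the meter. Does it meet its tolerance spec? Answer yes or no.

no

Yellow → 4 (first significant figure)
Grey → 8 (second significant figure)
Yellow → 4 (third significant figure)
Red → ×10^2 multiplier
Brown → ±1% tolerance
484 × 100 = 48400 Ω
Allowed range: 47916 Ω to 48884 Ω.
49540 ohms lies outside that range.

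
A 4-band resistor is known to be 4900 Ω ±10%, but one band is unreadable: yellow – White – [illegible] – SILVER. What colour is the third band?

4900 Ω = 49 × 10^2.
The third band is the multiplier, 10^2, which is red.

red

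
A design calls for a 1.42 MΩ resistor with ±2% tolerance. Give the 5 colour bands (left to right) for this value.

1420000 Ω = 142 × 10^4.
1 → brown
4 → yellow
2 → red
Multiplier 10^4 → yellow.
±2% tolerance → red.

brown, yellow, red, yellow, red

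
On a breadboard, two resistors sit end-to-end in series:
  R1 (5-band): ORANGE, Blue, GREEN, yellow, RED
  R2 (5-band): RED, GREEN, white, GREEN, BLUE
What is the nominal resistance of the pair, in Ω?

R1: orange, blue, green → 365; yellow ×10^4 → 3650000 Ω.
R2: red, green, white → 259; green ×10^5 → 25900000 Ω.
Series: 3650000 + 25900000 = 29550000 Ω.

29550000 Ω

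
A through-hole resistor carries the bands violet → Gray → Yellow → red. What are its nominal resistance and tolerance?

780000 Ω ±2%

Violet → 7 (first significant figure)
Grey → 8 (second significant figure)
Yellow → ×10^4 multiplier
Red → ±2% tolerance
78 × 10000 = 780000 Ω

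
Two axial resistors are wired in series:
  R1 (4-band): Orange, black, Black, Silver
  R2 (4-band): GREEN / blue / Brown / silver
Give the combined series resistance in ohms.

R1: orange, black → 30; black ×1 → 30 Ω.
R2: green, blue → 56; brown ×10 → 560 Ω.
Series: 30 + 560 = 590 Ω.

590 Ω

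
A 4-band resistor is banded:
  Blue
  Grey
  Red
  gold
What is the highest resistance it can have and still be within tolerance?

Blue → 6 (first significant figure)
Grey → 8 (second significant figure)
Red → ×10^2 multiplier
Gold → ±5% tolerance
68 × 100 = 6800 Ω
Highest = 6800 × (1 + 5/100) = 7140 Ω.

7140 Ω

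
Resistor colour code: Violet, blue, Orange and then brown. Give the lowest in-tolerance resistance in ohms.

75240 Ω

Violet → 7 (first significant figure)
Blue → 6 (second significant figure)
Orange → ×10^3 multiplier
Brown → ±1% tolerance
76 × 1000 = 76000 Ω
Lowest = 76000 × (1 − 1/100) = 75240 Ω.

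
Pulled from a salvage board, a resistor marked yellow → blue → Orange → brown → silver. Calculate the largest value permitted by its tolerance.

5093 Ω

Yellow → 4 (first significant figure)
Blue → 6 (second significant figure)
Orange → 3 (third significant figure)
Brown → ×10 multiplier
Silver → ±10% tolerance
463 × 10 = 4630 Ω
Largest = 4630 × (1 + 10/100) = 5093 Ω.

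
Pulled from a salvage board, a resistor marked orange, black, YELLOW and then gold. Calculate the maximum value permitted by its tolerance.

315000 Ω

Orange → 3 (first significant figure)
Black → 0 (second significant figure)
Yellow → ×10^4 multiplier
Gold → ±5% tolerance
30 × 10000 = 300000 Ω
Maximum = 300000 × (1 + 5/100) = 315000 Ω.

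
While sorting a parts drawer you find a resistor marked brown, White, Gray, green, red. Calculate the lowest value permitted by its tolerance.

Brown → 1 (first significant figure)
White → 9 (second significant figure)
Grey → 8 (third significant figure)
Green → ×10^5 multiplier
Red → ±2% tolerance
198 × 100000 = 19800000 Ω
Lowest = 19800000 × (1 − 2/100) = 19404000 Ω.

19404000 Ω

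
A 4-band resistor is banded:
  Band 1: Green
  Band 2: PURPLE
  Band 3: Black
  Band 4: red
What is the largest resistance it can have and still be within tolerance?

Green → 5 (first significant figure)
Violet → 7 (second significant figure)
Black → ×1 multiplier
Red → ±2% tolerance
57 × 1 = 57 Ω
Largest = 57 × (1 + 2/100) = 58.14 Ω.

58.14 Ω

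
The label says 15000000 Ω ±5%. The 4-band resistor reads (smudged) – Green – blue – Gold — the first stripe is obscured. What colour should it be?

brown

15000000 Ω = 15 × 10^6.
The first band gives digit 1 of the significand, and 1 is brown.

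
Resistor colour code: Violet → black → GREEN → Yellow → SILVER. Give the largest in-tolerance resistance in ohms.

Violet → 7 (first significant figure)
Black → 0 (second significant figure)
Green → 5 (third significant figure)
Yellow → ×10^4 multiplier
Silver → ±10% tolerance
705 × 10000 = 7050000 Ω
Largest = 7050000 × (1 + 10/100) = 7755000 Ω.

7755000 Ω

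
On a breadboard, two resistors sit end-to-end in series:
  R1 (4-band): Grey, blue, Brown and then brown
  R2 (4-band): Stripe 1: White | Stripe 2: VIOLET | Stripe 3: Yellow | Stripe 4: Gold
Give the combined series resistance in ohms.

970860 Ω

R1: grey, blue → 86; brown ×10 → 860 Ω.
R2: white, violet → 97; yellow ×10^4 → 970000 Ω.
Series: 860 + 970000 = 970860 Ω.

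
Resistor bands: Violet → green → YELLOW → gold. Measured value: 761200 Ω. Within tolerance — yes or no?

yes

Violet → 7 (first significant figure)
Green → 5 (second significant figure)
Yellow → ×10^4 multiplier
Gold → ±5% tolerance
75 × 10000 = 750000 Ω
Allowed range: 712500 Ω to 787500 Ω.
761200 Ω lies inside that range.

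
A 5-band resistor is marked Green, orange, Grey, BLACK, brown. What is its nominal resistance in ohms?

538 Ω

Green → 5 (first significant figure)
Orange → 3 (second significant figure)
Grey → 8 (third significant figure)
Black → ×1 multiplier
538 × 1 = 538 Ω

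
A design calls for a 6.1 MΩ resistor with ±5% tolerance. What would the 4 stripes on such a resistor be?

blue, brown, green, gold

6100000 Ω = 61 × 10^5.
6 → blue
1 → brown
Multiplier 10^5 → green.
±5% tolerance → gold.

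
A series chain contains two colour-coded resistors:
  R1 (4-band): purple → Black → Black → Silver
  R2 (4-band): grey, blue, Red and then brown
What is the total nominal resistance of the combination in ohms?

R1: violet, black → 70; black ×1 → 70 Ω.
R2: grey, blue → 86; red ×10^2 → 8600 Ω.
Series: 70 + 8600 = 8670 Ω.

8670 Ω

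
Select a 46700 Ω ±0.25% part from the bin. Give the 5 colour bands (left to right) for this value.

yellow, blue, violet, red, blue

46700 Ω = 467 × 10^2.
4 → yellow
6 → blue
7 → violet
Multiplier 10^2 → red.
±0.25% tolerance → blue.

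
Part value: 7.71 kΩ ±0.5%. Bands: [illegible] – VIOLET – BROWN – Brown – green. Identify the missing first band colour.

7710 Ω = 771 × 10^1.
The first band gives digit 7 of the significand, and 7 is violet.

violet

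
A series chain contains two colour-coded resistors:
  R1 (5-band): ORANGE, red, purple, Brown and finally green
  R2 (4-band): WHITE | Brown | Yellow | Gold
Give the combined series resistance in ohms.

913270 Ω

R1: orange, red, violet → 327; brown ×10 → 3270 Ω.
R2: white, brown → 91; yellow ×10^4 → 910000 Ω.
Series: 3270 + 910000 = 913270 Ω.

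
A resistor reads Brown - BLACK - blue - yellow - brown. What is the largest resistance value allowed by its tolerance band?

1070600 Ω

Brown → 1 (first significant figure)
Black → 0 (second significant figure)
Blue → 6 (third significant figure)
Yellow → ×10^4 multiplier
Brown → ±1% tolerance
106 × 10000 = 1060000 Ω
Largest = 1060000 × (1 + 1/100) = 1070600 Ω.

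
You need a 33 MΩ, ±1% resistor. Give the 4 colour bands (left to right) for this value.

orange, orange, blue, brown

33000000 Ω = 33 × 10^6.
3 → orange
3 → orange
Multiplier 10^6 → blue.
±1% tolerance → brown.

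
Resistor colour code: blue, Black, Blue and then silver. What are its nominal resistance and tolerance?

Blue → 6 (first significant figure)
Black → 0 (second significant figure)
Blue → ×10^6 multiplier
Silver → ±10% tolerance
60 × 1000000 = 60000000 Ω

60000000 Ω ±10%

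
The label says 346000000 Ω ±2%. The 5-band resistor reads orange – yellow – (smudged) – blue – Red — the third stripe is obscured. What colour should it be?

blue

346000000 Ω = 346 × 10^6.
The third band gives digit 6 of the significand, and 6 is blue.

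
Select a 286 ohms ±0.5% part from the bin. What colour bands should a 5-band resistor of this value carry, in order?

red, grey, blue, black, green

286 Ω = 286 × 10^0.
2 → red
8 → grey
6 → blue
Multiplier 10^0 → black.
±0.5% tolerance → green.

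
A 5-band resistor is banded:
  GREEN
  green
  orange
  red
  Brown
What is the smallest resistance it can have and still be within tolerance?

54747 Ω

Green → 5 (first significant figure)
Green → 5 (second significant figure)
Orange → 3 (third significant figure)
Red → ×10^2 multiplier
Brown → ±1% tolerance
553 × 100 = 55300 Ω
Smallest = 55300 × (1 − 1/100) = 54747 Ω.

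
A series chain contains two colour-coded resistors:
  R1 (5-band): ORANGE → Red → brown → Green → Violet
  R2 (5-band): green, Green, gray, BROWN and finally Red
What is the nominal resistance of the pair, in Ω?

R1: orange, red, brown → 321; green ×10^5 → 32100000 Ω.
R2: green, green, grey → 558; brown ×10 → 5580 Ω.
Series: 32100000 + 5580 = 32105580 Ω.

32105580 Ω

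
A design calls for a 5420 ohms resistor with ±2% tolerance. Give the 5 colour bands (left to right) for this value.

green, yellow, red, brown, red

5420 Ω = 542 × 10^1.
5 → green
4 → yellow
2 → red
Multiplier 10^1 → brown.
±2% tolerance → red.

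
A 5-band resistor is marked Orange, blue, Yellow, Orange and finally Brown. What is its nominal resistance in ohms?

Orange → 3 (first significant figure)
Blue → 6 (second significant figure)
Yellow → 4 (third significant figure)
Orange → ×10^3 multiplier
364 × 1000 = 364000 Ω

364000 Ω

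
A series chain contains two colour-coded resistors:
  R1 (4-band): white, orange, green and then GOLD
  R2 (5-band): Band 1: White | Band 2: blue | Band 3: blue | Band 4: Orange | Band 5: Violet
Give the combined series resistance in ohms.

R1: white, orange → 93; green ×10^5 → 9300000 Ω.
R2: white, blue, blue → 966; orange ×10^3 → 966000 Ω.
Series: 9300000 + 966000 = 10266000 Ω.

10266000 Ω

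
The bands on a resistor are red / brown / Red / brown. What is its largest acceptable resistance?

2121 Ω

Red → 2 (first significant figure)
Brown → 1 (second significant figure)
Red → ×10^2 multiplier
Brown → ±1% tolerance
21 × 100 = 2100 Ω
Largest = 2100 × (1 + 1/100) = 2121 Ω.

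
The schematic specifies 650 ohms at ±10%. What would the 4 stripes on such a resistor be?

650 Ω = 65 × 10^1.
6 → blue
5 → green
Multiplier 10^1 → brown.
±10% tolerance → silver.

blue, green, brown, silver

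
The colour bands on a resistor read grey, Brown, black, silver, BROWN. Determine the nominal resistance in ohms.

Grey → 8 (first significant figure)
Brown → 1 (second significant figure)
Black → 0 (third significant figure)
Silver → ×0.01 multiplier
810 × 0.01 = 8.1 Ω

8.1 Ω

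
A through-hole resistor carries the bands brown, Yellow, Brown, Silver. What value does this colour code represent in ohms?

140 Ω

Brown → 1 (first significant figure)
Yellow → 4 (second significant figure)
Brown → ×10 multiplier
14 × 10 = 140 Ω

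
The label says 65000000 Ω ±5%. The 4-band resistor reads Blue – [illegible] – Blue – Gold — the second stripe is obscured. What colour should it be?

65000000 Ω = 65 × 10^6.
The second band gives digit 5 of the significand, and 5 is green.

green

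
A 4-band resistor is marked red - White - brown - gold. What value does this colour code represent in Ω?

290 Ω

Red → 2 (first significant figure)
White → 9 (second significant figure)
Brown → ×10 multiplier
29 × 10 = 290 Ω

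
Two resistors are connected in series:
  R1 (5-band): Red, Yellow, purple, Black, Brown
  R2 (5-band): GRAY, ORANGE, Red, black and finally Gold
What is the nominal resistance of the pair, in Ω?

1079 Ω

R1: red, yellow, violet → 247; black ×1 → 247 Ω.
R2: grey, orange, red → 832; black ×1 → 832 Ω.
Series: 247 + 832 = 1079 Ω.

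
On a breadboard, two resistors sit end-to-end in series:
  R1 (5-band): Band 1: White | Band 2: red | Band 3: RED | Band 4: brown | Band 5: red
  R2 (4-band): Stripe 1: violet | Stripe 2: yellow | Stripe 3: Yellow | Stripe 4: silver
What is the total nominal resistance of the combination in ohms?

R1: white, red, red → 922; brown ×10 → 9220 Ω.
R2: violet, yellow → 74; yellow ×10^4 → 740000 Ω.
Series: 9220 + 740000 = 749220 Ω.

749220 Ω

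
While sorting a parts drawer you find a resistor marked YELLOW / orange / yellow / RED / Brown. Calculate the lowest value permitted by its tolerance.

Yellow → 4 (first significant figure)
Orange → 3 (second significant figure)
Yellow → 4 (third significant figure)
Red → ×10^2 multiplier
Brown → ±1% tolerance
434 × 100 = 43400 Ω
Lowest = 43400 × (1 − 1/100) = 42966 Ω.

42966 Ω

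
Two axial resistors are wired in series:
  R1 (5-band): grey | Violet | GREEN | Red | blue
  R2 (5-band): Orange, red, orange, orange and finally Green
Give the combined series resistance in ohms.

410500 Ω

R1: grey, violet, green → 875; red ×10^2 → 87500 Ω.
R2: orange, red, orange → 323; orange ×10^3 → 323000 Ω.
Series: 87500 + 323000 = 410500 Ω.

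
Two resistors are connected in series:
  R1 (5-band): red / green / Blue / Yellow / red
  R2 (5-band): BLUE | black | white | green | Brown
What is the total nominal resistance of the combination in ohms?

R1: red, green, blue → 256; yellow ×10^4 → 2560000 Ω.
R2: blue, black, white → 609; green ×10^5 → 60900000 Ω.
Series: 2560000 + 60900000 = 63460000 Ω.

63460000 Ω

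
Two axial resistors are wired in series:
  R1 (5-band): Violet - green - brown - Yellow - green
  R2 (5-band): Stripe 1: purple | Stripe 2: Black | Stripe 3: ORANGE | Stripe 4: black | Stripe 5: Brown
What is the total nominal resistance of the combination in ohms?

7510703 Ω

R1: violet, green, brown → 751; yellow ×10^4 → 7510000 Ω.
R2: violet, black, orange → 703; black ×1 → 703 Ω.
Series: 7510000 + 703 = 7510703 Ω.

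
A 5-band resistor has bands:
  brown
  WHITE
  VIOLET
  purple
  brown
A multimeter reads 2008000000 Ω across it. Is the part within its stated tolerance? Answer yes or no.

Brown → 1 (first significant figure)
White → 9 (second significant figure)
Violet → 7 (third significant figure)
Violet → ×10^7 multiplier
Brown → ±1% tolerance
197 × 10000000 = 1970000000 Ω
Allowed range: 1950300000 Ω to 1989700000 Ω.
2008000000 Ω lies outside that range.

no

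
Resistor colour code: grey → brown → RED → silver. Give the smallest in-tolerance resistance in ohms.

7290 Ω

Grey → 8 (first significant figure)
Brown → 1 (second significant figure)
Red → ×10^2 multiplier
Silver → ±10% tolerance
81 × 100 = 8100 Ω
Smallest = 8100 × (1 − 10/100) = 7290 Ω.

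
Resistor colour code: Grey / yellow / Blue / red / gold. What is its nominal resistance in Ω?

84600 Ω

Grey → 8 (first significant figure)
Yellow → 4 (second significant figure)
Blue → 6 (third significant figure)
Red → ×10^2 multiplier
846 × 100 = 84600 Ω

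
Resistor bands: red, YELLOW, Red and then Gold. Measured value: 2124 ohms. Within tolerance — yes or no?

no

Red → 2 (first significant figure)
Yellow → 4 (second significant figure)
Red → ×10^2 multiplier
Gold → ±5% tolerance
24 × 100 = 2400 Ω
Allowed range: 2280 Ω to 2520 Ω.
2124 ohms lies outside that range.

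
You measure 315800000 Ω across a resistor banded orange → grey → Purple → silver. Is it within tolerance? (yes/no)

Orange → 3 (first significant figure)
Grey → 8 (second significant figure)
Violet → ×10^7 multiplier
Silver → ±10% tolerance
38 × 10000000 = 380000000 Ω
Allowed range: 342000000 Ω to 418000000 Ω.
315800000 Ω lies outside that range.

no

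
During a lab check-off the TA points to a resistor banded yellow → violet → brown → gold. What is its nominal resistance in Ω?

470 Ω

Yellow → 4 (first significant figure)
Violet → 7 (second significant figure)
Brown → ×10 multiplier
47 × 10 = 470 Ω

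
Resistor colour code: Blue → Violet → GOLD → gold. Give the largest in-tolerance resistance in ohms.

7.035 Ω

Blue → 6 (first significant figure)
Violet → 7 (second significant figure)
Gold → ×0.1 multiplier
Gold → ±5% tolerance
67 × 0.1 = 6.7 Ω
Largest = 6.7 × (1 + 5/100) = 7.035 Ω.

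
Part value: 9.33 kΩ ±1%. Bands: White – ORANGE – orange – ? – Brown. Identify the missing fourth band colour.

brown

9330 Ω = 933 × 10^1.
The fourth band is the multiplier, 10^1, which is brown.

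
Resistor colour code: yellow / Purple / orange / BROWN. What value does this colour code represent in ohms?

47000 Ω

Yellow → 4 (first significant figure)
Violet → 7 (second significant figure)
Orange → ×10^3 multiplier
47 × 1000 = 47000 Ω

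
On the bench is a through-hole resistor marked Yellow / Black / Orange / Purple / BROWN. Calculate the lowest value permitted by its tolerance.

3989700000 Ω

Yellow → 4 (first significant figure)
Black → 0 (second significant figure)
Orange → 3 (third significant figure)
Violet → ×10^7 multiplier
Brown → ±1% tolerance
403 × 10000000 = 4030000000 Ω
Lowest = 4030000000 × (1 − 1/100) = 3989700000 Ω.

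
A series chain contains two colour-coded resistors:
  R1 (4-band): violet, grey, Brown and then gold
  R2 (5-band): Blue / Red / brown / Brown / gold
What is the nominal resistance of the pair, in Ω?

6990 Ω

R1: violet, grey → 78; brown ×10 → 780 Ω.
R2: blue, red, brown → 621; brown ×10 → 6210 Ω.
Series: 780 + 6210 = 6990 Ω.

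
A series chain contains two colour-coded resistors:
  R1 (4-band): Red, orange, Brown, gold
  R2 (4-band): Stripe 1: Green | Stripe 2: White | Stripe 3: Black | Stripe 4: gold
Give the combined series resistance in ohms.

289 Ω

R1: red, orange → 23; brown ×10 → 230 Ω.
R2: green, white → 59; black ×1 → 59 Ω.
Series: 230 + 59 = 289 Ω.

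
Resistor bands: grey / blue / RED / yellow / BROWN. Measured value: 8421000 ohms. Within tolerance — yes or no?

Grey → 8 (first significant figure)
Blue → 6 (second significant figure)
Red → 2 (third significant figure)
Yellow → ×10^4 multiplier
Brown → ±1% tolerance
862 × 10000 = 8620000 Ω
Allowed range: 8533800 Ω to 8706200 Ω.
8421000 ohms lies outside that range.

no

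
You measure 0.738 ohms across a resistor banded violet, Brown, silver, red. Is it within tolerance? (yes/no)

Violet → 7 (first significant figure)
Brown → 1 (second significant figure)
Silver → ×0.01 multiplier
Red → ±2% tolerance
71 × 0.01 = 0.71 Ω
Allowed range: 0.6958 Ω to 0.7242 Ω.
0.738 ohms lies outside that range.

no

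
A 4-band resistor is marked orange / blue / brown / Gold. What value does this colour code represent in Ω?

360 Ω

Orange → 3 (first significant figure)
Blue → 6 (second significant figure)
Brown → ×10 multiplier
36 × 10 = 360 Ω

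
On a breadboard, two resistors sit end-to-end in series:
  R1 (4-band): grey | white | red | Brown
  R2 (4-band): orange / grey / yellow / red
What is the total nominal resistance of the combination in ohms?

R1: grey, white → 89; red ×10^2 → 8900 Ω.
R2: orange, grey → 38; yellow ×10^4 → 380000 Ω.
Series: 8900 + 380000 = 388900 Ω.

388900 Ω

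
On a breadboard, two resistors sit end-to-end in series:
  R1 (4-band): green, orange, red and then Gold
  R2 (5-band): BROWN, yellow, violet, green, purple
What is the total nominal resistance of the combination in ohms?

R1: green, orange → 53; red ×10^2 → 5300 Ω.
R2: brown, yellow, violet → 147; green ×10^5 → 14700000 Ω.
Series: 5300 + 14700000 = 14705300 Ω.

14705300 Ω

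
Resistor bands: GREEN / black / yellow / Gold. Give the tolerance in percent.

±5%

The last band, gold, is the tolerance band.
Gold corresponds to ±5%.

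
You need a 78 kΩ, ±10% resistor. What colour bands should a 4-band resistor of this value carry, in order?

violet, grey, orange, silver

78000 Ω = 78 × 10^3.
7 → violet
8 → grey
Multiplier 10^3 → orange.
±10% tolerance → silver.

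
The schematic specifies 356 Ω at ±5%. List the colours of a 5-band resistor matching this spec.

356 Ω = 356 × 10^0.
3 → orange
5 → green
6 → blue
Multiplier 10^0 → black.
±5% tolerance → gold.

orange, green, blue, black, gold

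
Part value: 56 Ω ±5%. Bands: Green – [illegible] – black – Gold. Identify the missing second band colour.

56 Ω = 56 × 10^0.
The second band gives digit 6 of the significand, and 6 is blue.

blue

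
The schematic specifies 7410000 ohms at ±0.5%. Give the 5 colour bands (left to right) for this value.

violet, yellow, brown, yellow, green

7410000 Ω = 741 × 10^4.
7 → violet
4 → yellow
1 → brown
Multiplier 10^4 → yellow.
±0.5% tolerance → green.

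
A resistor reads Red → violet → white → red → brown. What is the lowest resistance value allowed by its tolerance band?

27621 Ω

Red → 2 (first significant figure)
Violet → 7 (second significant figure)
White → 9 (third significant figure)
Red → ×10^2 multiplier
Brown → ±1% tolerance
279 × 100 = 27900 Ω
Lowest = 27900 × (1 − 1/100) = 27621 Ω.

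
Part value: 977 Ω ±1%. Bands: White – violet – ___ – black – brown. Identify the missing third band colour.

violet

977 Ω = 977 × 10^0.
The third band gives digit 7 of the significand, and 7 is violet.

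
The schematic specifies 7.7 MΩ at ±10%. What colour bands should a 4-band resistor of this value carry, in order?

7700000 Ω = 77 × 10^5.
7 → violet
7 → violet
Multiplier 10^5 → green.
±10% tolerance → silver.

violet, violet, green, silver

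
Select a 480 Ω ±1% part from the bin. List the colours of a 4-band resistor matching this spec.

480 Ω = 48 × 10^1.
4 → yellow
8 → grey
Multiplier 10^1 → brown.
±1% tolerance → brown.

yellow, grey, brown, brown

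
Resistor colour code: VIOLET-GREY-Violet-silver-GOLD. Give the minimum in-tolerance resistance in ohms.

7.4765 Ω

Violet → 7 (first significant figure)
Grey → 8 (second significant figure)
Violet → 7 (third significant figure)
Silver → ×0.01 multiplier
Gold → ±5% tolerance
787 × 0.01 = 7.87 Ω
Minimum = 7.87 × (1 − 5/100) = 7.4765 Ω.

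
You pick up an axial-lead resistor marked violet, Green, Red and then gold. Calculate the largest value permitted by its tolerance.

7875 Ω

Violet → 7 (first significant figure)
Green → 5 (second significant figure)
Red → ×10^2 multiplier
Gold → ±5% tolerance
75 × 100 = 7500 Ω
Largest = 7500 × (1 + 5/100) = 7875 Ω.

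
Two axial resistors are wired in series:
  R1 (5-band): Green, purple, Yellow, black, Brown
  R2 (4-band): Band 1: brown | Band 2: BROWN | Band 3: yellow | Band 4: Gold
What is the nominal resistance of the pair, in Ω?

110574 Ω

R1: green, violet, yellow → 574; black ×1 → 574 Ω.
R2: brown, brown → 11; yellow ×10^4 → 110000 Ω.
Series: 574 + 110000 = 110574 Ω.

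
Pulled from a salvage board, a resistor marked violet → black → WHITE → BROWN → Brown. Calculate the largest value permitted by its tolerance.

Violet → 7 (first significant figure)
Black → 0 (second significant figure)
White → 9 (third significant figure)
Brown → ×10 multiplier
Brown → ±1% tolerance
709 × 10 = 7090 Ω
Largest = 7090 × (1 + 1/100) = 7160.9 Ω.

7160.9 Ω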